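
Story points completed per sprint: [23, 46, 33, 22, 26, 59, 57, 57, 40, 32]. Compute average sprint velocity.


Formula: Avg velocity = Total points / Number of sprints
Points: [23, 46, 33, 22, 26, 59, 57, 57, 40, 32]
Sum = 23 + 46 + 33 + 22 + 26 + 59 + 57 + 57 + 40 + 32 = 395
Avg velocity = 395 / 10 = 39.5 points/sprint

39.5 points/sprint


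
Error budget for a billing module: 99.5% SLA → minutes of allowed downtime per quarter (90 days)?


Formula: allowed downtime = period * (100 - SLA) / 100
Period (quarter (90 days)) = 129600 minutes
Unavailability fraction = (100 - 99.5) / 100
Allowed downtime = 129600 * (100 - 99.5) / 100
Allowed downtime = 648.0 minutes

648.0 minutes


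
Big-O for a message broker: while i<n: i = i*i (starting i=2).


Reasoning: squaring drives double-exponential growth; iterations ~ log log n
Complexity: O(log log n)

O(log log n)


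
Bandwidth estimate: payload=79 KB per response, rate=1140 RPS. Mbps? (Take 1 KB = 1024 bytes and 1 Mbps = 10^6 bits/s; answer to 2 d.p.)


Formula: Mbps = payload_bytes * RPS * 8 / 1e6
Payload per request = 79 KB = 79 * 1024 = 80896 bytes
Total bytes/sec = 80896 * 1140 = 92221440
Total bits/sec = 92221440 * 8 = 737771520
Mbps = 737771520 / 1e6 = 737.77

737.77 Mbps


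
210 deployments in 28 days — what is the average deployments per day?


Formula: deployments per day = releases / days
= 210 / 28
= 7.5 deploys/day
(equivalently, 52.5 deploys/week)

7.5 deploys/day


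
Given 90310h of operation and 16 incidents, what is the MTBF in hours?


Formula: MTBF = Total operating time / Number of failures
MTBF = 90310 / 16
MTBF = 5644.38 hours

5644.38 hours


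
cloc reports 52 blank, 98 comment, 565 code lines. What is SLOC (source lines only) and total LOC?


Total LOC = blank + comment + code
Total LOC = 52 + 98 + 565 = 715
SLOC (source only) = code = 565

Total LOC: 715, SLOC: 565


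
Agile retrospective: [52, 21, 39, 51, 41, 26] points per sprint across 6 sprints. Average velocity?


Formula: Avg velocity = Total points / Number of sprints
Points: [52, 21, 39, 51, 41, 26]
Sum = 52 + 21 + 39 + 51 + 41 + 26 = 230
Avg velocity = 230 / 6 = 38.33 points/sprint

38.33 points/sprint


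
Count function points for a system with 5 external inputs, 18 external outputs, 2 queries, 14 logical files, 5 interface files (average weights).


UFP = EI*4 + EO*5 + EQ*4 + ILF*10 + EIF*7
UFP = 5*4 + 18*5 + 2*4 + 14*10 + 5*7
UFP = 20 + 90 + 8 + 140 + 35
UFP = 293

293


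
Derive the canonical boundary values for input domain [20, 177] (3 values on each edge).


Range: [20, 177]
Boundaries: just below min, min, min+1, max-1, max, just above max
Values: [19, 20, 21, 176, 177, 178]

[19, 20, 21, 176, 177, 178]


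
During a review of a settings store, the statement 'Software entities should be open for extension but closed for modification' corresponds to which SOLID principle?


This describes the Open/Closed Principle (OCP)

Open/Closed Principle (OCP)


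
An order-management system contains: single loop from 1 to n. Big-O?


Reasoning: one pass through n items
Complexity: O(n)

O(n)


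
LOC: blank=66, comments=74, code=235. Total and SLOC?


Total LOC = blank + comment + code
Total LOC = 66 + 74 + 235 = 375
SLOC (source only) = code = 235

Total LOC: 375, SLOC: 235


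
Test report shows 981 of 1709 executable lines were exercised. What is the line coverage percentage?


Coverage = covered / total * 100
Coverage = 981 / 1709 * 100
Coverage = 57.4%

57.4%


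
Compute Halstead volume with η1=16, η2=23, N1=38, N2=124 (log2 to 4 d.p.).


Formula: V = N * log2(η), where N = N1 + N2 and η = η1 + η2
η = 16 + 23 = 39
N = 38 + 124 = 162
log2(39) ≈ 5.2854
V = 162 * 5.2854 = 856.23

856.23


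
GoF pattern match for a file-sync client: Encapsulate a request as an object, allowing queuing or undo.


This matches the Command pattern

Command


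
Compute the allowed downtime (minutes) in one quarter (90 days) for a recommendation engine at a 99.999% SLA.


Formula: allowed downtime = period * (100 - SLA) / 100
Period (quarter (90 days)) = 129600 minutes
Unavailability fraction = (100 - 99.999) / 100
Allowed downtime = 129600 * (100 - 99.999) / 100
Allowed downtime = 1.296 minutes

1.296 minutes


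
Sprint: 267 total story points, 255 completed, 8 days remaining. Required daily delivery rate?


Formula: Required rate = Remaining points / Days left
Remaining = 267 - 255 = 12 points
Required rate = 12 / 8 = 1.5 points/day

1.5 points/day


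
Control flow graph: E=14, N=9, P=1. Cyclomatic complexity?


Formula: V(G) = E - N + 2P
V(G) = 14 - 9 + 2*1
V(G) = 5 + 2
V(G) = 7

7


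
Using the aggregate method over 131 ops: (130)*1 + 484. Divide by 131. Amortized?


Formula: Amortized cost = Total cost / Operations
Total cost = (130 * 1) + (1 * 484)
Total cost = 130 + 484 = 614
Amortized = 614 / 131 = 4.687

4.687


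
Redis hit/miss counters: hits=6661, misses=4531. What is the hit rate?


Formula: hit rate = hits / (hits + misses) * 100
hit rate = 6661 / (6661 + 4531) * 100
hit rate = 6661 / 11192 * 100
hit rate = 59.52%

59.52%


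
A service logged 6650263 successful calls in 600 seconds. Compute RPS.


Formula: throughput = requests / seconds
throughput = 6650263 / 600
throughput = 11083.77 requests/second

11083.77 requests/second


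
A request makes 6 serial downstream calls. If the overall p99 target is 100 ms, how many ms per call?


Formula: per_stage = total_budget / stages
per_stage = 100 / 6
per_stage = 16.67 ms

16.67 ms


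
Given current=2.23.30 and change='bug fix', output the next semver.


Current: 2.23.30
Change category: 'bug fix' → patch bump
SemVer rule: patch bump → increment PATCH (MAJOR and MINOR unchanged)
New: 2.23.31

2.23.31


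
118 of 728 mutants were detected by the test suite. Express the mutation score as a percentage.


Mutation score = killed / total * 100
Mutation score = 118 / 728 * 100
Mutation score = 16.21%

16.21%


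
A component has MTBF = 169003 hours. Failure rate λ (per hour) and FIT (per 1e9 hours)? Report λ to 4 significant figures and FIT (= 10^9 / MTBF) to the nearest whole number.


Formula: λ = 1 / MTBF; FIT = λ × 1e9 = 1e9 / MTBF
λ = 1 / 169003 ≈ 5.917e-06 failures/hour
FIT = 1e9 / 169003 ≈ 5917 failures per 1e9 hours (nearest whole number)

λ = 5.917e-06 /h, FIT = 5917


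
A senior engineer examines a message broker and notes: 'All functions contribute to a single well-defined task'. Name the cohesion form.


Reasoning: Best: single purpose
Type: Functional cohesion

Functional cohesion


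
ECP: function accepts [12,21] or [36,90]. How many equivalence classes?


Valid ranges: [12,21] and [36,90]
Class 1: x < 12 — invalid
Class 2: 12 ≤ x ≤ 21 — valid
Class 3: 21 < x < 36 — invalid (gap between ranges)
Class 4: 36 ≤ x ≤ 90 — valid
Class 5: x > 90 — invalid
Total equivalence classes: 5

5 equivalence classes


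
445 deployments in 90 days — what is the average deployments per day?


Formula: deployments per day = releases / days
= 445 / 90
= 4.944 deploys/day
(equivalently, 34.61 deploys/week)

4.944 deploys/day


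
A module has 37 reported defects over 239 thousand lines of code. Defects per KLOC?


Defect density = defects / KLOC
Defect density = 37 / 239
Defect density = 0.155 defects/KLOC

0.155 defects/KLOC


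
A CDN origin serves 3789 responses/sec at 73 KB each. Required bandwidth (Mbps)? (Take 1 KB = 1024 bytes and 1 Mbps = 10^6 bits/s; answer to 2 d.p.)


Formula: Mbps = payload_bytes * RPS * 8 / 1e6
Payload per request = 73 KB = 73 * 1024 = 74752 bytes
Total bytes/sec = 74752 * 3789 = 283235328
Total bits/sec = 283235328 * 8 = 2265882624
Mbps = 2265882624 / 1e6 = 2265.88

2265.88 Mbps


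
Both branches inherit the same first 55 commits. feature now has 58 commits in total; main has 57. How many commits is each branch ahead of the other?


Common ancestor: commit #55
feature commits after divergence: 58 - 55 = 3
main commits after divergence: 57 - 55 = 2
feature is 3 commits ahead of main
main is 2 commits ahead of feature

feature ahead: 3, main ahead: 2


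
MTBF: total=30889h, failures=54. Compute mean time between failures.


Formula: MTBF = Total operating time / Number of failures
MTBF = 30889 / 54
MTBF = 572.02 hours

572.02 hours


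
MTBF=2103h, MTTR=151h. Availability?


Availability = MTBF / (MTBF + MTTR)
Availability = 2103 / (2103 + 151)
Availability = 2103 / 2254
Availability = 93.3008%

93.3008%


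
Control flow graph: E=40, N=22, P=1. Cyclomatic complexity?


Formula: V(G) = E - N + 2P
V(G) = 40 - 22 + 2*1
V(G) = 18 + 2
V(G) = 20

20


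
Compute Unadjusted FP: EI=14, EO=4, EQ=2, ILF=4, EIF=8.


UFP = EI*4 + EO*5 + EQ*4 + ILF*10 + EIF*7
UFP = 14*4 + 4*5 + 2*4 + 4*10 + 8*7
UFP = 56 + 20 + 8 + 40 + 56
UFP = 180

180


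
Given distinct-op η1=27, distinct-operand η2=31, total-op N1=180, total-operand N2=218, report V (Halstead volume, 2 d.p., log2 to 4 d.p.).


Formula: V = N * log2(η), where N = N1 + N2 and η = η1 + η2
η = 27 + 31 = 58
N = 180 + 218 = 398
log2(58) ≈ 5.8580
V = 398 * 5.8580 = 2331.48

2331.48


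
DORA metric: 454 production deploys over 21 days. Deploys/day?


Formula: deployments per day = releases / days
= 454 / 21
= 21.619 deploys/day
(equivalently, 151.33 deploys/week)

21.619 deploys/day


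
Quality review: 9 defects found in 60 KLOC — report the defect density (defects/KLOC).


Defect density = defects / KLOC
Defect density = 9 / 60
Defect density = 0.15 defects/KLOC

0.15 defects/KLOC


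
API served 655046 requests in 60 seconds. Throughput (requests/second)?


Formula: throughput = requests / seconds
throughput = 655046 / 60
throughput = 10917.43 requests/second

10917.43 requests/second


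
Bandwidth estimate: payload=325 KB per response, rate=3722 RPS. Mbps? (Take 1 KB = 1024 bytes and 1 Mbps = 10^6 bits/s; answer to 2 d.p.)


Formula: Mbps = payload_bytes * RPS * 8 / 1e6
Payload per request = 325 KB = 325 * 1024 = 332800 bytes
Total bytes/sec = 332800 * 3722 = 1238681600
Total bits/sec = 1238681600 * 8 = 9909452800
Mbps = 9909452800 / 1e6 = 9909.45

9909.45 Mbps


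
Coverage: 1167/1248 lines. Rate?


Coverage = covered / total * 100
Coverage = 1167 / 1248 * 100
Coverage = 93.51%

93.51%


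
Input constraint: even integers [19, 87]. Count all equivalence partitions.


Constraint: even integers in [19, 87]
Class 1: x < 19 — out-of-range invalid
Class 2: x in [19,87] but odd — wrong type invalid
Class 3: x in [19,87] and even — valid
Class 4: x > 87 — out-of-range invalid
Total equivalence classes: 4

4 equivalence classes


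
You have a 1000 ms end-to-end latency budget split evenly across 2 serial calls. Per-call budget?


Formula: per_stage = total_budget / stages
per_stage = 1000 / 2
per_stage = 500.0 ms

500.0 ms


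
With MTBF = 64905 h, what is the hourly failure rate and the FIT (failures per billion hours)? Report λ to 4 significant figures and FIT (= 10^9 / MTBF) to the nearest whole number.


Formula: λ = 1 / MTBF; FIT = λ × 1e9 = 1e9 / MTBF
λ = 1 / 64905 ≈ 1.541e-05 failures/hour
FIT = 1e9 / 64905 ≈ 15407 failures per 1e9 hours (nearest whole number)

λ = 1.541e-05 /h, FIT = 15407


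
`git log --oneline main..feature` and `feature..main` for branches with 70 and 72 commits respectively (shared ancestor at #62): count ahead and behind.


Common ancestor: commit #62
feature commits after divergence: 70 - 62 = 8
main commits after divergence: 72 - 62 = 10
feature is 8 commits ahead of main
main is 10 commits ahead of feature

feature ahead: 8, main ahead: 10


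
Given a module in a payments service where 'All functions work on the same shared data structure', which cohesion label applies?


Reasoning: Functions share data
Type: Communicational cohesion

Communicational cohesion


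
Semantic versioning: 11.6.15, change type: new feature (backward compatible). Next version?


Current: 11.6.15
Change category: 'new feature (backward compatible)' → minor bump
SemVer rule: minor bump → increment MINOR, reset PATCH to 0 (MAJOR unchanged)
New: 11.7.0

11.7.0


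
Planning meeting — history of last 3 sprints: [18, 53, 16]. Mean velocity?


Formula: Avg velocity = Total points / Number of sprints
Points: [18, 53, 16]
Sum = 18 + 53 + 16 = 87
Avg velocity = 87 / 3 = 29.0 points/sprint

29.0 points/sprint


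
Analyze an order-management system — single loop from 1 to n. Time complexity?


Reasoning: one pass through n items
Complexity: O(n)

O(n)


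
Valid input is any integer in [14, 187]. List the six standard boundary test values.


Range: [14, 187]
Boundaries: just below min, min, min+1, max-1, max, just above max
Values: [13, 14, 15, 186, 187, 188]

[13, 14, 15, 186, 187, 188]


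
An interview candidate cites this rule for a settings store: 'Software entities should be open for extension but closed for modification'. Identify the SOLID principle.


This describes the Open/Closed Principle (OCP)

Open/Closed Principle (OCP)


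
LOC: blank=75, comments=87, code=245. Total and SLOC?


Total LOC = blank + comment + code
Total LOC = 75 + 87 + 245 = 407
SLOC (source only) = code = 245

Total LOC: 407, SLOC: 245


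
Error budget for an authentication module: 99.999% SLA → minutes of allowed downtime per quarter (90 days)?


Formula: allowed downtime = period * (100 - SLA) / 100
Period (quarter (90 days)) = 129600 minutes
Unavailability fraction = (100 - 99.999) / 100
Allowed downtime = 129600 * (100 - 99.999) / 100
Allowed downtime = 1.296 minutes

1.296 minutes


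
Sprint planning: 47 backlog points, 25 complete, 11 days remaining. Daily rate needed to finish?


Formula: Required rate = Remaining points / Days left
Remaining = 47 - 25 = 22 points
Required rate = 22 / 11 = 2.0 points/day

2.0 points/day


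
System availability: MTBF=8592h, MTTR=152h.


Availability = MTBF / (MTBF + MTTR)
Availability = 8592 / (8592 + 152)
Availability = 8592 / 8744
Availability = 98.2617%

98.2617%


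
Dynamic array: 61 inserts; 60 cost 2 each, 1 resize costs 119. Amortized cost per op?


Formula: Amortized cost = Total cost / Operations
Total cost = (60 * 2) + (1 * 119)
Total cost = 120 + 119 = 239
Amortized = 239 / 61 = 3.918

3.918


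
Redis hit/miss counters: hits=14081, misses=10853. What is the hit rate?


Formula: hit rate = hits / (hits + misses) * 100
hit rate = 14081 / (14081 + 10853) * 100
hit rate = 14081 / 24934 * 100
hit rate = 56.47%

56.47%


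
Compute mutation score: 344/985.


Mutation score = killed / total * 100
Mutation score = 344 / 985 * 100
Mutation score = 34.92%

34.92%


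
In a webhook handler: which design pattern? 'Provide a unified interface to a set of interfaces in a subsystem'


This matches the Facade pattern

Facade


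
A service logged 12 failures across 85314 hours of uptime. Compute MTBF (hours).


Formula: MTBF = Total operating time / Number of failures
MTBF = 85314 / 12
MTBF = 7109.5 hours

7109.5 hours


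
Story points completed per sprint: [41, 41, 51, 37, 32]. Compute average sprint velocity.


Formula: Avg velocity = Total points / Number of sprints
Points: [41, 41, 51, 37, 32]
Sum = 41 + 41 + 51 + 37 + 32 = 202
Avg velocity = 202 / 5 = 40.4 points/sprint

40.4 points/sprint


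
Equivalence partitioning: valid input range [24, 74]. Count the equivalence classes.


Valid range: [24, 74]
Class 1: x < 24 — invalid
Class 2: 24 ≤ x ≤ 74 — valid
Class 3: x > 74 — invalid
Total equivalence classes: 3

3 equivalence classes


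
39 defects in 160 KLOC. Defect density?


Defect density = defects / KLOC
Defect density = 39 / 160
Defect density = 0.244 defects/KLOC

0.244 defects/KLOC


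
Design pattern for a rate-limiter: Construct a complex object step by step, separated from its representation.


This matches the Builder pattern

Builder


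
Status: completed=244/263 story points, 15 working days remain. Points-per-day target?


Formula: Required rate = Remaining points / Days left
Remaining = 263 - 244 = 19 points
Required rate = 19 / 15 = 1.27 points/day

1.27 points/day


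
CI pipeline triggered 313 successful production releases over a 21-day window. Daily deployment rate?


Formula: deployments per day = releases / days
= 313 / 21
= 14.905 deploys/day
(equivalently, 104.33 deploys/week)

14.905 deploys/day


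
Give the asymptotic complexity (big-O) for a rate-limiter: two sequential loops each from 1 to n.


Reasoning: sequential dominates: O(n) + O(n) = O(n)
Complexity: O(n)

O(n)


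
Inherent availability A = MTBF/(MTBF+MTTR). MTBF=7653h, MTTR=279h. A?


Availability = MTBF / (MTBF + MTTR)
Availability = 7653 / (7653 + 279)
Availability = 7653 / 7932
Availability = 96.4826%

96.4826%


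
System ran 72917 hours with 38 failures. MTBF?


Formula: MTBF = Total operating time / Number of failures
MTBF = 72917 / 38
MTBF = 1918.87 hours

1918.87 hours


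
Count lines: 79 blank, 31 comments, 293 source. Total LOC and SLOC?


Total LOC = blank + comment + code
Total LOC = 79 + 31 + 293 = 403
SLOC (source only) = code = 293

Total LOC: 403, SLOC: 293


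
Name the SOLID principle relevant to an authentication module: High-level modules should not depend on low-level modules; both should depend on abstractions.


This describes the Dependency Inversion Principle (DIP)

Dependency Inversion Principle (DIP)


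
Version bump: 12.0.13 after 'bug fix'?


Current: 12.0.13
Change category: 'bug fix' → patch bump
SemVer rule: patch bump → increment PATCH (MAJOR and MINOR unchanged)
New: 12.0.14

12.0.14


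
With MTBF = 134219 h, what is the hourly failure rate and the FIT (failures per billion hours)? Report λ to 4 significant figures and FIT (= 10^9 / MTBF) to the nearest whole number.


Formula: λ = 1 / MTBF; FIT = λ × 1e9 = 1e9 / MTBF
λ = 1 / 134219 ≈ 7.451e-06 failures/hour
FIT = 1e9 / 134219 ≈ 7451 failures per 1e9 hours (nearest whole number)

λ = 7.451e-06 /h, FIT = 7451


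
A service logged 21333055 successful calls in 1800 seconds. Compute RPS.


Formula: throughput = requests / seconds
throughput = 21333055 / 1800
throughput = 11851.7 requests/second

11851.7 requests/second


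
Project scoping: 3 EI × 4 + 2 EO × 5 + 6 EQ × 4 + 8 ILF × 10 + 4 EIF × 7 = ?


UFP = EI*4 + EO*5 + EQ*4 + ILF*10 + EIF*7
UFP = 3*4 + 2*5 + 6*4 + 8*10 + 4*7
UFP = 12 + 10 + 24 + 80 + 28
UFP = 154

154


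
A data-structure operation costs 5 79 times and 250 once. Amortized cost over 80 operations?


Formula: Amortized cost = Total cost / Operations
Total cost = (79 * 5) + (1 * 250)
Total cost = 395 + 250 = 645
Amortized = 645 / 80 = 8.0625

8.0625


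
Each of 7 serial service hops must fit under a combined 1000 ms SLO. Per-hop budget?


Formula: per_stage = total_budget / stages
per_stage = 1000 / 7
per_stage = 142.86 ms

142.86 ms


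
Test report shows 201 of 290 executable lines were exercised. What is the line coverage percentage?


Coverage = covered / total * 100
Coverage = 201 / 290 * 100
Coverage = 69.31%

69.31%


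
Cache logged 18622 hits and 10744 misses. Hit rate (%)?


Formula: hit rate = hits / (hits + misses) * 100
hit rate = 18622 / (18622 + 10744) * 100
hit rate = 18622 / 29366 * 100
hit rate = 63.41%

63.41%


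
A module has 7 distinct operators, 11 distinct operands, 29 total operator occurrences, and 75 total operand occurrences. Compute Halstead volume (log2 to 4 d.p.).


Formula: V = N * log2(η), where N = N1 + N2 and η = η1 + η2
η = 7 + 11 = 18
N = 29 + 75 = 104
log2(18) ≈ 4.1699
V = 104 * 4.1699 = 433.67

433.67


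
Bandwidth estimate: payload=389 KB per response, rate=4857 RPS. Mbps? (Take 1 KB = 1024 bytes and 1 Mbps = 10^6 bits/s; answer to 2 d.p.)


Formula: Mbps = payload_bytes * RPS * 8 / 1e6
Payload per request = 389 KB = 389 * 1024 = 398336 bytes
Total bytes/sec = 398336 * 4857 = 1934717952
Total bits/sec = 1934717952 * 8 = 15477743616
Mbps = 15477743616 / 1e6 = 15477.74

15477.74 Mbps


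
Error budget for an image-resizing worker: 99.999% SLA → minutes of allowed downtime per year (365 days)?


Formula: allowed downtime = period * (100 - SLA) / 100
Period (year (365 days)) = 525600 minutes
Unavailability fraction = (100 - 99.999) / 100
Allowed downtime = 525600 * (100 - 99.999) / 100
Allowed downtime = 5.256 minutes

5.256 minutes


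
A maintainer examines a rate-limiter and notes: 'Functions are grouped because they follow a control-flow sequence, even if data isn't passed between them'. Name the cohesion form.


Reasoning: Grouped by order of execution within a routine, not by data flow
Type: Procedural cohesion

Procedural cohesion


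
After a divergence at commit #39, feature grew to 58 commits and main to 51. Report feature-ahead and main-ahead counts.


Common ancestor: commit #39
feature commits after divergence: 58 - 39 = 19
main commits after divergence: 51 - 39 = 12
feature is 19 commits ahead of main
main is 12 commits ahead of feature

feature ahead: 19, main ahead: 12


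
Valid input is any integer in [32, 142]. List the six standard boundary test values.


Range: [32, 142]
Boundaries: just below min, min, min+1, max-1, max, just above max
Values: [31, 32, 33, 141, 142, 143]

[31, 32, 33, 141, 142, 143]


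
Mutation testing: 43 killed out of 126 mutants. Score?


Mutation score = killed / total * 100
Mutation score = 43 / 126 * 100
Mutation score = 34.13%

34.13%


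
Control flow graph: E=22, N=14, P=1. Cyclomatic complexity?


Formula: V(G) = E - N + 2P
V(G) = 22 - 14 + 2*1
V(G) = 8 + 2
V(G) = 10

10


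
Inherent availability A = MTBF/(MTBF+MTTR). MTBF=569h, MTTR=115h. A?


Availability = MTBF / (MTBF + MTTR)
Availability = 569 / (569 + 115)
Availability = 569 / 684
Availability = 83.1871%

83.1871%


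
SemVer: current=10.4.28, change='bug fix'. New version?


Current: 10.4.28
Change category: 'bug fix' → patch bump
SemVer rule: patch bump → increment PATCH (MAJOR and MINOR unchanged)
New: 10.4.29

10.4.29


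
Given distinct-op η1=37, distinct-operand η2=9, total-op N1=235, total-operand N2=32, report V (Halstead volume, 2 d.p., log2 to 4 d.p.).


Formula: V = N * log2(η), where N = N1 + N2 and η = η1 + η2
η = 37 + 9 = 46
N = 235 + 32 = 267
log2(46) ≈ 5.5236
V = 267 * 5.5236 = 1474.80

1474.80


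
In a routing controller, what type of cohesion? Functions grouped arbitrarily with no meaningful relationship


Reasoning: Worst: random grouping
Type: Coincidental cohesion

Coincidental cohesion


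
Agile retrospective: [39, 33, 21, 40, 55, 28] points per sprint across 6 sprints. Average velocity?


Formula: Avg velocity = Total points / Number of sprints
Points: [39, 33, 21, 40, 55, 28]
Sum = 39 + 33 + 21 + 40 + 55 + 28 = 216
Avg velocity = 216 / 6 = 36.0 points/sprint

36.0 points/sprint


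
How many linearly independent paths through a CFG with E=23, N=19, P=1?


Formula: V(G) = E - N + 2P
V(G) = 23 - 19 + 2*1
V(G) = 4 + 2
V(G) = 6

6


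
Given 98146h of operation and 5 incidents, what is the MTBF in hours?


Formula: MTBF = Total operating time / Number of failures
MTBF = 98146 / 5
MTBF = 19629.2 hours

19629.2 hours


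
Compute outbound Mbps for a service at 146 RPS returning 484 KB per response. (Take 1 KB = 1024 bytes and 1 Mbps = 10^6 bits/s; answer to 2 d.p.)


Formula: Mbps = payload_bytes * RPS * 8 / 1e6
Payload per request = 484 KB = 484 * 1024 = 495616 bytes
Total bytes/sec = 495616 * 146 = 72359936
Total bits/sec = 72359936 * 8 = 578879488
Mbps = 578879488 / 1e6 = 578.88

578.88 Mbps


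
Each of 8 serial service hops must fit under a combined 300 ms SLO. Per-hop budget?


Formula: per_stage = total_budget / stages
per_stage = 300 / 8
per_stage = 37.5 ms

37.5 ms


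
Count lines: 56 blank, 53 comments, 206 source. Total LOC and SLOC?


Total LOC = blank + comment + code
Total LOC = 56 + 53 + 206 = 315
SLOC (source only) = code = 206

Total LOC: 315, SLOC: 206


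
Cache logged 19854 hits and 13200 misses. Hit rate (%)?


Formula: hit rate = hits / (hits + misses) * 100
hit rate = 19854 / (19854 + 13200) * 100
hit rate = 19854 / 33054 * 100
hit rate = 60.07%

60.07%


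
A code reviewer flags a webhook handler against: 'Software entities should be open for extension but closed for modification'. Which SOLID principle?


This describes the Open/Closed Principle (OCP)

Open/Closed Principle (OCP)


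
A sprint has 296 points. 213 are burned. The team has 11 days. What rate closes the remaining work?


Formula: Required rate = Remaining points / Days left
Remaining = 296 - 213 = 83 points
Required rate = 83 / 11 = 7.55 points/day

7.55 points/day


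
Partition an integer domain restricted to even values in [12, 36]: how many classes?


Constraint: even integers in [12, 36]
Class 1: x < 12 — out-of-range invalid
Class 2: x in [12,36] but odd — wrong type invalid
Class 3: x in [12,36] and even — valid
Class 4: x > 36 — out-of-range invalid
Total equivalence classes: 4

4 equivalence classes


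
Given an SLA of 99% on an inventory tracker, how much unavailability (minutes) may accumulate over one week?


Formula: allowed downtime = period * (100 - SLA) / 100
Period (week) = 10080 minutes
Unavailability fraction = (100 - 99.0) / 100
Allowed downtime = 10080 * (100 - 99.0) / 100
Allowed downtime = 100.8 minutes

100.8 minutes


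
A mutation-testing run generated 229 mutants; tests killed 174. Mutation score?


Mutation score = killed / total * 100
Mutation score = 174 / 229 * 100
Mutation score = 75.98%

75.98%


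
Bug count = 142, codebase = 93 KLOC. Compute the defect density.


Defect density = defects / KLOC
Defect density = 142 / 93
Defect density = 1.527 defects/KLOC

1.527 defects/KLOC


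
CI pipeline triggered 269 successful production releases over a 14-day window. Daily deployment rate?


Formula: deployments per day = releases / days
= 269 / 14
= 19.214 deploys/day
(equivalently, 134.5 deploys/week)

19.214 deploys/day


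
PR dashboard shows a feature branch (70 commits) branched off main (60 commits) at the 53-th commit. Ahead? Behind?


Common ancestor: commit #53
feature commits after divergence: 70 - 53 = 17
main commits after divergence: 60 - 53 = 7
feature is 17 commits ahead of main
main is 7 commits ahead of feature

feature ahead: 17, main ahead: 7


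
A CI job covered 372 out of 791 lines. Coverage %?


Coverage = covered / total * 100
Coverage = 372 / 791 * 100
Coverage = 47.03%

47.03%


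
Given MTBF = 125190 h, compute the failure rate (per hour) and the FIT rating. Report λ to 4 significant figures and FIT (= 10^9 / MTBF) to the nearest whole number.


Formula: λ = 1 / MTBF; FIT = λ × 1e9 = 1e9 / MTBF
λ = 1 / 125190 ≈ 7.988e-06 failures/hour
FIT = 1e9 / 125190 ≈ 7988 failures per 1e9 hours (nearest whole number)

λ = 7.988e-06 /h, FIT = 7988


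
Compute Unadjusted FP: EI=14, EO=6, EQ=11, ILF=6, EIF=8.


UFP = EI*4 + EO*5 + EQ*4 + ILF*10 + EIF*7
UFP = 14*4 + 6*5 + 11*4 + 6*10 + 8*7
UFP = 56 + 30 + 44 + 60 + 56
UFP = 246

246


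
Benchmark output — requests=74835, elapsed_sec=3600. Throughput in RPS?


Formula: throughput = requests / seconds
throughput = 74835 / 3600
throughput = 20.79 requests/second

20.79 requests/second


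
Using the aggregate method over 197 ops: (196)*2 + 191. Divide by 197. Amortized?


Formula: Amortized cost = Total cost / Operations
Total cost = (196 * 2) + (1 * 191)
Total cost = 392 + 191 = 583
Amortized = 583 / 197 = 2.9594

2.9594


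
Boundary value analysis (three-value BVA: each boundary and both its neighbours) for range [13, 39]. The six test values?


Range: [13, 39]
Boundaries: just below min, min, min+1, max-1, max, just above max
Values: [12, 13, 14, 38, 39, 40]

[12, 13, 14, 38, 39, 40]


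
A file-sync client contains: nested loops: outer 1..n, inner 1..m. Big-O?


Reasoning: product of independent bounds
Complexity: O(n*m)

O(n*m)


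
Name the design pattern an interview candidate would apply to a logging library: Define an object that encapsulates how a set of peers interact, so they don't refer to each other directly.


This matches the Mediator pattern

Mediator


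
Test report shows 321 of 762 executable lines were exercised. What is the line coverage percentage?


Coverage = covered / total * 100
Coverage = 321 / 762 * 100
Coverage = 42.13%

42.13%


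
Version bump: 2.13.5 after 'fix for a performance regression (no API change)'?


Current: 2.13.5
Change category: 'fix for a performance regression (no API change)' → patch bump
SemVer rule: patch bump → increment PATCH (MAJOR and MINOR unchanged)
New: 2.13.6

2.13.6


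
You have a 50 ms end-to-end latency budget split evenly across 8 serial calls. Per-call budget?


Formula: per_stage = total_budget / stages
per_stage = 50 / 8
per_stage = 6.25 ms

6.25 ms


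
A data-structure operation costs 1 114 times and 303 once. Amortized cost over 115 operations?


Formula: Amortized cost = Total cost / Operations
Total cost = (114 * 1) + (1 * 303)
Total cost = 114 + 303 = 417
Amortized = 417 / 115 = 3.6261

3.6261


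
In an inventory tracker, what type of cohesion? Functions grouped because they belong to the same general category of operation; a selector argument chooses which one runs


Reasoning: Grouped by category of activity, not by data or sequence
Type: Logical cohesion

Logical cohesion


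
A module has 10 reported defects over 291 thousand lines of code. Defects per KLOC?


Defect density = defects / KLOC
Defect density = 10 / 291
Defect density = 0.034 defects/KLOC

0.034 defects/KLOC


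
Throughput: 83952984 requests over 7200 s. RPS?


Formula: throughput = requests / seconds
throughput = 83952984 / 7200
throughput = 11660.14 requests/second

11660.14 requests/second


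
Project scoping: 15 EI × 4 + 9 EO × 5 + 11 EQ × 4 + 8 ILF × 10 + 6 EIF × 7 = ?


UFP = EI*4 + EO*5 + EQ*4 + ILF*10 + EIF*7
UFP = 15*4 + 9*5 + 11*4 + 8*10 + 6*7
UFP = 60 + 45 + 44 + 80 + 42
UFP = 271

271


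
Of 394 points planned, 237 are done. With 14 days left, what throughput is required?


Formula: Required rate = Remaining points / Days left
Remaining = 394 - 237 = 157 points
Required rate = 157 / 14 = 11.21 points/day

11.21 points/day


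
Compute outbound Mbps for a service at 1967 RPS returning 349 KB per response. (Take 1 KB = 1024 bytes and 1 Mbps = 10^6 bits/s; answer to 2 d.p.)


Formula: Mbps = payload_bytes * RPS * 8 / 1e6
Payload per request = 349 KB = 349 * 1024 = 357376 bytes
Total bytes/sec = 357376 * 1967 = 702958592
Total bits/sec = 702958592 * 8 = 5623668736
Mbps = 5623668736 / 1e6 = 5623.67

5623.67 Mbps


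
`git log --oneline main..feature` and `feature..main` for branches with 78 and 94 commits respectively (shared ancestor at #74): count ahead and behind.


Common ancestor: commit #74
feature commits after divergence: 78 - 74 = 4
main commits after divergence: 94 - 74 = 20
feature is 4 commits ahead of main
main is 20 commits ahead of feature

feature ahead: 4, main ahead: 20


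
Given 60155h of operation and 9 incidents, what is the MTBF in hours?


Formula: MTBF = Total operating time / Number of failures
MTBF = 60155 / 9
MTBF = 6683.89 hours

6683.89 hours


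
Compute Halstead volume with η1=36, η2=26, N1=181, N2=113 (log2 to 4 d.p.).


Formula: V = N * log2(η), where N = N1 + N2 and η = η1 + η2
η = 36 + 26 = 62
N = 181 + 113 = 294
log2(62) ≈ 5.9542
V = 294 * 5.9542 = 1750.53

1750.53


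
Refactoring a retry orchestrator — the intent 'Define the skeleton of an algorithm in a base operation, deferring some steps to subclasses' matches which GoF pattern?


This matches the Template Method pattern

Template Method


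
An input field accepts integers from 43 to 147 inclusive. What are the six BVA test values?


Range: [43, 147]
Boundaries: just below min, min, min+1, max-1, max, just above max
Values: [42, 43, 44, 146, 147, 148]

[42, 43, 44, 146, 147, 148]


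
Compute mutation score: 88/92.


Mutation score = killed / total * 100
Mutation score = 88 / 92 * 100
Mutation score = 95.65%

95.65%


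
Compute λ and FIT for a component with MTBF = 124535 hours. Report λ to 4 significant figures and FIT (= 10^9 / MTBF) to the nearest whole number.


Formula: λ = 1 / MTBF; FIT = λ × 1e9 = 1e9 / MTBF
λ = 1 / 124535 ≈ 8.030e-06 failures/hour
FIT = 1e9 / 124535 ≈ 8030 failures per 1e9 hours (nearest whole number)

λ = 8.030e-06 /h, FIT = 8030


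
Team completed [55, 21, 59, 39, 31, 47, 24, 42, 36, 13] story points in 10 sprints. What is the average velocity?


Formula: Avg velocity = Total points / Number of sprints
Points: [55, 21, 59, 39, 31, 47, 24, 42, 36, 13]
Sum = 55 + 21 + 59 + 39 + 31 + 47 + 24 + 42 + 36 + 13 = 367
Avg velocity = 367 / 10 = 36.7 points/sprint

36.7 points/sprint


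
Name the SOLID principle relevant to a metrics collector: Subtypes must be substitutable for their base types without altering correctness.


This describes the Liskov Substitution Principle (LSP)

Liskov Substitution Principle (LSP)


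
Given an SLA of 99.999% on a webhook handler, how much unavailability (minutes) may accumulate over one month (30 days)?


Formula: allowed downtime = period * (100 - SLA) / 100
Period (month (30 days)) = 43200 minutes
Unavailability fraction = (100 - 99.999) / 100
Allowed downtime = 43200 * (100 - 99.999) / 100
Allowed downtime = 0.432 minutes

0.432 minutes


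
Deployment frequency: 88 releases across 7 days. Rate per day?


Formula: deployments per day = releases / days
= 88 / 7
= 12.571 deploys/day
(equivalently, 88.0 deploys/week)

12.571 deploys/day


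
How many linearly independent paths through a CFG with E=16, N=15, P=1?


Formula: V(G) = E - N + 2P
V(G) = 16 - 15 + 2*1
V(G) = 1 + 2
V(G) = 3

3


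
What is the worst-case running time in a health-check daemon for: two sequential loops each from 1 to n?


Reasoning: sequential dominates: O(n) + O(n) = O(n)
Complexity: O(n)

O(n)


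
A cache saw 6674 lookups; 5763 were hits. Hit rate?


Formula: hit rate = hits / (hits + misses) * 100
hit rate = 5763 / (5763 + 911) * 100
hit rate = 5763 / 6674 * 100
hit rate = 86.35%

86.35%


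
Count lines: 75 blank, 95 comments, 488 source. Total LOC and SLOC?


Total LOC = blank + comment + code
Total LOC = 75 + 95 + 488 = 658
SLOC (source only) = code = 488

Total LOC: 658, SLOC: 488


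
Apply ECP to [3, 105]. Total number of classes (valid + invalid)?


Valid range: [3, 105]
Class 1: x < 3 — invalid
Class 2: 3 ≤ x ≤ 105 — valid
Class 3: x > 105 — invalid
Total equivalence classes: 3

3 equivalence classes


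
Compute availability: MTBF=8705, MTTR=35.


Availability = MTBF / (MTBF + MTTR)
Availability = 8705 / (8705 + 35)
Availability = 8705 / 8740
Availability = 99.5995%

99.5995%


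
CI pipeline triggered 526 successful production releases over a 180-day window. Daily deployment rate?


Formula: deployments per day = releases / days
= 526 / 180
= 2.922 deploys/day
(equivalently, 20.46 deploys/week)

2.922 deploys/day


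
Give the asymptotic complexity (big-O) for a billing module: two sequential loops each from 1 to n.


Reasoning: sequential dominates: O(n) + O(n) = O(n)
Complexity: O(n)

O(n)


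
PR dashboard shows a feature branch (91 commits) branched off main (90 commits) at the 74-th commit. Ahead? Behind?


Common ancestor: commit #74
feature commits after divergence: 91 - 74 = 17
main commits after divergence: 90 - 74 = 16
feature is 17 commits ahead of main
main is 16 commits ahead of feature

feature ahead: 17, main ahead: 16


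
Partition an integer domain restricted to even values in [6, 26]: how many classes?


Constraint: even integers in [6, 26]
Class 1: x < 6 — out-of-range invalid
Class 2: x in [6,26] but odd — wrong type invalid
Class 3: x in [6,26] and even — valid
Class 4: x > 26 — out-of-range invalid
Total equivalence classes: 4

4 equivalence classes


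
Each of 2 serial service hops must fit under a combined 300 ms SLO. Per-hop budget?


Formula: per_stage = total_budget / stages
per_stage = 300 / 2
per_stage = 150.0 ms

150.0 ms


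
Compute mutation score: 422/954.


Mutation score = killed / total * 100
Mutation score = 422 / 954 * 100
Mutation score = 44.23%

44.23%


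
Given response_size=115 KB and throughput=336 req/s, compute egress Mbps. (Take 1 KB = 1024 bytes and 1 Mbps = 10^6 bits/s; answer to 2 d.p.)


Formula: Mbps = payload_bytes * RPS * 8 / 1e6
Payload per request = 115 KB = 115 * 1024 = 117760 bytes
Total bytes/sec = 117760 * 336 = 39567360
Total bits/sec = 39567360 * 8 = 316538880
Mbps = 316538880 / 1e6 = 316.54

316.54 Mbps


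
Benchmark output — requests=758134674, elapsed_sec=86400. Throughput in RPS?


Formula: throughput = requests / seconds
throughput = 758134674 / 86400
throughput = 8774.71 requests/second

8774.71 requests/second


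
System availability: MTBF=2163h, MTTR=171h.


Availability = MTBF / (MTBF + MTTR)
Availability = 2163 / (2163 + 171)
Availability = 2163 / 2334
Availability = 92.6735%

92.6735%


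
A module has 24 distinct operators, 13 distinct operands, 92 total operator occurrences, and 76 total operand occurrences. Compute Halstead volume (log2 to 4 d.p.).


Formula: V = N * log2(η), where N = N1 + N2 and η = η1 + η2
η = 24 + 13 = 37
N = 92 + 76 = 168
log2(37) ≈ 5.2095
V = 168 * 5.2095 = 875.20

875.20


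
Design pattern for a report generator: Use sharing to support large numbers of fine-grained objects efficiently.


This matches the Flyweight pattern

Flyweight


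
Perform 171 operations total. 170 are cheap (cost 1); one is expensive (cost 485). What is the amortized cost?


Formula: Amortized cost = Total cost / Operations
Total cost = (170 * 1) + (1 * 485)
Total cost = 170 + 485 = 655
Amortized = 655 / 171 = 3.8304

3.8304


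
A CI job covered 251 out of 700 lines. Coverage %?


Coverage = covered / total * 100
Coverage = 251 / 700 * 100
Coverage = 35.86%

35.86%


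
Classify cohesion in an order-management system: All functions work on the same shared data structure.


Reasoning: Functions share data
Type: Communicational cohesion

Communicational cohesion


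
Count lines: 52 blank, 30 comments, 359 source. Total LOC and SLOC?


Total LOC = blank + comment + code
Total LOC = 52 + 30 + 359 = 441
SLOC (source only) = code = 359

Total LOC: 441, SLOC: 359


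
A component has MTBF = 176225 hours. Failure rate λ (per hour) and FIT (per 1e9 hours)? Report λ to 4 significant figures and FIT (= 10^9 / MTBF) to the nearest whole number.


Formula: λ = 1 / MTBF; FIT = λ × 1e9 = 1e9 / MTBF
λ = 1 / 176225 ≈ 5.675e-06 failures/hour
FIT = 1e9 / 176225 ≈ 5675 failures per 1e9 hours (nearest whole number)

λ = 5.675e-06 /h, FIT = 5675


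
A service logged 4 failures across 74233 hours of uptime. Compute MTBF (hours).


Formula: MTBF = Total operating time / Number of failures
MTBF = 74233 / 4
MTBF = 18558.25 hours

18558.25 hours


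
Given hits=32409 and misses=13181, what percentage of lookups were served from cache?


Formula: hit rate = hits / (hits + misses) * 100
hit rate = 32409 / (32409 + 13181) * 100
hit rate = 32409 / 45590 * 100
hit rate = 71.09%

71.09%


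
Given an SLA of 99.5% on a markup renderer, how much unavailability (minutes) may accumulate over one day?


Formula: allowed downtime = period * (100 - SLA) / 100
Period (day) = 1440 minutes
Unavailability fraction = (100 - 99.5) / 100
Allowed downtime = 1440 * (100 - 99.5) / 100
Allowed downtime = 7.2 minutes

7.2 minutes
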